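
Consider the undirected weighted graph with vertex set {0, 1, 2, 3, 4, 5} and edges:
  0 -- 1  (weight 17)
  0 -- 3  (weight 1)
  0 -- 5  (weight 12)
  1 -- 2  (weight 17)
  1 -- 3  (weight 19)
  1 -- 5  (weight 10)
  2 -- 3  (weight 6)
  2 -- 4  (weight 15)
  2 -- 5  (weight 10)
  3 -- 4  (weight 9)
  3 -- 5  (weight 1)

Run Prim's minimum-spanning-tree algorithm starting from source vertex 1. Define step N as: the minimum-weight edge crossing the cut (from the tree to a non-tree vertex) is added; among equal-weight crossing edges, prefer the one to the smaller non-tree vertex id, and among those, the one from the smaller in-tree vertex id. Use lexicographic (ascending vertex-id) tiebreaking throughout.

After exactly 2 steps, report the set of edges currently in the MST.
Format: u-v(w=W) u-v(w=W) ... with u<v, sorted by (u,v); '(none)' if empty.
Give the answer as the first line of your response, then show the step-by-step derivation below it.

1-5(w=10) 3-5(w=1)

step 1: add edge 1-5 (w=10); MST = {1-5(w=10)}
step 2: add edge 3-5 (w=1); MST = {1-5(w=10) 3-5(w=1)}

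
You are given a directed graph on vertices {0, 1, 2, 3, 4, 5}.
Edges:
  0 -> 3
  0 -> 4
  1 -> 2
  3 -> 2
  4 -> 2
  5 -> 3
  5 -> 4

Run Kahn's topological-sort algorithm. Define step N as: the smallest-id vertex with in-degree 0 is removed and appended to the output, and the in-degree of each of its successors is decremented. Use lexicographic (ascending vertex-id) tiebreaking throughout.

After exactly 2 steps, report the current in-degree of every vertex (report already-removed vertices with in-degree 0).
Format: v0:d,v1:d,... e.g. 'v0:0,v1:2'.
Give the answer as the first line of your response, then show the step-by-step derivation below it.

v0:0,v1:0,v2:2,v3:1,v4:1,v5:0

step 1: output 0; order=[0]; indeg=(0,0,3,1,1,0)
step 2: output 1; order=[0,1]; indeg=(0,0,2,1,1,0)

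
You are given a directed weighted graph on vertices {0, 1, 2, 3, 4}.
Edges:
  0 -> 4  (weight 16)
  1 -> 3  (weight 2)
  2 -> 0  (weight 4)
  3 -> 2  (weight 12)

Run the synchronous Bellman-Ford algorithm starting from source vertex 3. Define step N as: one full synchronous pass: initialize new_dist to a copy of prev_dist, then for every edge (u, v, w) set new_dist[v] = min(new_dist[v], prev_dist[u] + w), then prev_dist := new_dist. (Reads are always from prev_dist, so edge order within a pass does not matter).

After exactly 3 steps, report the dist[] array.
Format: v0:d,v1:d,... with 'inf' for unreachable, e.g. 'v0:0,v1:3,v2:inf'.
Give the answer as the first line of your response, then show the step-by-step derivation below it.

v0:16,v1:inf,v2:12,v3:0,v4:32

step 1: dist = v0:inf,v1:inf,v2:12,v3:0,v4:inf
step 2: dist = v0:16,v1:inf,v2:12,v3:0,v4:inf
step 3: dist = v0:16,v1:inf,v2:12,v3:0,v4:32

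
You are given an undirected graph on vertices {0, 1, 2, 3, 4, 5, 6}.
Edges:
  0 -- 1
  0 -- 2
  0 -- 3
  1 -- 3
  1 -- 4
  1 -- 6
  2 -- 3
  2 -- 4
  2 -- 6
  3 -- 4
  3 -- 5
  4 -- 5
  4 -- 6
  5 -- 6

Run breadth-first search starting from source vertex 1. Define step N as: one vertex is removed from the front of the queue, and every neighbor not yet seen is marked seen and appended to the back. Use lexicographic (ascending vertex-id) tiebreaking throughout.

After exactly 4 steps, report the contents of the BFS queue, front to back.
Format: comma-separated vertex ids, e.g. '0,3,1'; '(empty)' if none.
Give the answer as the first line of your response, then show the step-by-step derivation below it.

6,2,5

step 1: dequeue 1; queue=[0,3,4,6]; order=1
step 2: dequeue 0; queue=[3,4,6,2]; order=1,0
step 3: dequeue 3; queue=[4,6,2,5]; order=1,0,3
step 4: dequeue 4; queue=[6,2,5]; order=1,0,3,4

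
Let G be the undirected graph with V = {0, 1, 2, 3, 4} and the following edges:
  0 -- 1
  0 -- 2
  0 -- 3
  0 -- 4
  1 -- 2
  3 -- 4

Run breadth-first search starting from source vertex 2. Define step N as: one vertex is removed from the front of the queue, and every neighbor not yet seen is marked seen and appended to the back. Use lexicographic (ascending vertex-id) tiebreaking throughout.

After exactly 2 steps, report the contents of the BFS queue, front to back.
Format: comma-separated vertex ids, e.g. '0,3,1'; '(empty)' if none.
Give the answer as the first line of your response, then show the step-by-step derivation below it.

1,3,4

step 1: dequeue 2; queue=[0,1]; order=2
step 2: dequeue 0; queue=[1,3,4]; order=2,0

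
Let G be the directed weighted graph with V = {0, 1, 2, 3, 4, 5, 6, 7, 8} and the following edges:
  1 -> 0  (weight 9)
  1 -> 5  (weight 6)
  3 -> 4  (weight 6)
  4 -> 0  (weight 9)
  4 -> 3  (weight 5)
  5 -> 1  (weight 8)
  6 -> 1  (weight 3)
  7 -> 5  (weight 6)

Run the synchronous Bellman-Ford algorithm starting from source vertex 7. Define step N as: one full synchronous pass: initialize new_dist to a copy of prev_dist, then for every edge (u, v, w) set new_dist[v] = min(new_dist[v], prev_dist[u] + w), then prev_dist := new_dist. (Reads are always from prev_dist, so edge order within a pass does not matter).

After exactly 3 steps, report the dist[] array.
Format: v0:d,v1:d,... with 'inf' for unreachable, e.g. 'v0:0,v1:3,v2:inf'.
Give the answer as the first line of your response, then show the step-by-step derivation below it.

v0:23,v1:14,v2:inf,v3:inf,v4:inf,v5:6,v6:inf,v7:0,v8:inf

step 1: dist = v0:inf,v1:inf,v2:inf,v3:inf,v4:inf,v5:6,v6:inf,v7:0,v8:inf
step 2: dist = v0:inf,v1:14,v2:inf,v3:inf,v4:inf,v5:6,v6:inf,v7:0,v8:inf
step 3: dist = v0:23,v1:14,v2:inf,v3:inf,v4:inf,v5:6,v6:inf,v7:0,v8:inf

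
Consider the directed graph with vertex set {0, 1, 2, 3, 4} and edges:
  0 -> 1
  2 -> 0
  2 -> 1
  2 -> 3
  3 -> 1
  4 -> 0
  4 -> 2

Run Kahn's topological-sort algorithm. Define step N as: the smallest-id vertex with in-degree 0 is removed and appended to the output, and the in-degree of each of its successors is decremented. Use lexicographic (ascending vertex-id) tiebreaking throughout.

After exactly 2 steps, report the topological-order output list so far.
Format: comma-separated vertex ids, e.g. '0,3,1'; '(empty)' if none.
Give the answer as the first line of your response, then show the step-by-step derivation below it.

4,2

step 1: output 4; order=[4]; indeg=(1,3,0,1,0)
step 2: output 2; order=[4,2]; indeg=(0,2,0,0,0)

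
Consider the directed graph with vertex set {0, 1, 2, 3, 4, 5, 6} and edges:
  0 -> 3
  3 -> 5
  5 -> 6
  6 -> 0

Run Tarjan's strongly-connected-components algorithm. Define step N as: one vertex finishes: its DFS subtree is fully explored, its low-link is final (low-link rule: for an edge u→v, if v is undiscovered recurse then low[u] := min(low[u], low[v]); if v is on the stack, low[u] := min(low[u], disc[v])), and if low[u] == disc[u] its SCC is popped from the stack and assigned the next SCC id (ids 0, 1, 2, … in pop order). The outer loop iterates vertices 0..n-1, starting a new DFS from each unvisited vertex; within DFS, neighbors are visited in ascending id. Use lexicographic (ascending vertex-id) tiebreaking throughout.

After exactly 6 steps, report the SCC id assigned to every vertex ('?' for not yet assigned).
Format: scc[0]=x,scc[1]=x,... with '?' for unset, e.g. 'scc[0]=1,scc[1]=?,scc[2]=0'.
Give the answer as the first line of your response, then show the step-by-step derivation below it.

scc[0]=0,scc[1]=1,scc[2]=2,scc[3]=0,scc[4]=?,scc[5]=0,scc[6]=0

step 1: low=(low[0]=0,low[1]=?,low[2]=?,low[3]=1,low[4]=?,low[5]=2,low[6]=0); scc=(scc[0]=?,scc[1]=?,scc[2]=?,scc[3]=?,scc[4]=?,scc[5]=?,scc[6]=?)
step 2: low=(low[0]=0,low[1]=?,low[2]=?,low[3]=1,low[4]=?,low[5]=0,low[6]=0); scc=(scc[0]=?,scc[1]=?,scc[2]=?,scc[3]=?,scc[4]=?,scc[5]=?,scc[6]=?)
step 3: low=(low[0]=0,low[1]=?,low[2]=?,low[3]=0,low[4]=?,low[5]=0,low[6]=0); scc=(scc[0]=?,scc[1]=?,scc[2]=?,scc[3]=?,scc[4]=?,scc[5]=?,scc[6]=?)
step 4: low=(low[0]=0,low[1]=?,low[2]=?,low[3]=0,low[4]=?,low[5]=0,low[6]=0); scc=(scc[0]=0,scc[1]=?,scc[2]=?,scc[3]=0,scc[4]=?,scc[5]=0,scc[6]=0)
step 5: low=(low[0]=0,low[1]=4,low[2]=?,low[3]=0,low[4]=?,low[5]=0,low[6]=0); scc=(scc[0]=0,scc[1]=1,scc[2]=?,scc[3]=0,scc[4]=?,scc[5]=0,scc[6]=0)
step 6: low=(low[0]=0,low[1]=4,low[2]=5,low[3]=0,low[4]=?,low[5]=0,low[6]=0); scc=(scc[0]=0,scc[1]=1,scc[2]=2,scc[3]=0,scc[4]=?,scc[5]=0,scc[6]=0)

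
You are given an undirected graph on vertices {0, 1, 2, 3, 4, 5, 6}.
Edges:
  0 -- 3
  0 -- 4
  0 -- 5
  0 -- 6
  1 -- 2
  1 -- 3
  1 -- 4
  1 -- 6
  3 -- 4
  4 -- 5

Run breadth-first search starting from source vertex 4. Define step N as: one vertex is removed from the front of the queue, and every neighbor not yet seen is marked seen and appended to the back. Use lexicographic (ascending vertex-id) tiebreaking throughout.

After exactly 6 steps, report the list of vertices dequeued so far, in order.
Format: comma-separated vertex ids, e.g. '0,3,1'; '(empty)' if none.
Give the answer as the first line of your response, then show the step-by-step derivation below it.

4,0,1,3,5,6

step 1: dequeue 4; queue=[0,1,3,5]; order=4
step 2: dequeue 0; queue=[1,3,5,6]; order=4,0
step 3: dequeue 1; queue=[3,5,6,2]; order=4,0,1
step 4: dequeue 3; queue=[5,6,2]; order=4,0,1,3
step 5: dequeue 5; queue=[6,2]; order=4,0,1,3,5
step 6: dequeue 6; queue=[2]; order=4,0,1,3,5,6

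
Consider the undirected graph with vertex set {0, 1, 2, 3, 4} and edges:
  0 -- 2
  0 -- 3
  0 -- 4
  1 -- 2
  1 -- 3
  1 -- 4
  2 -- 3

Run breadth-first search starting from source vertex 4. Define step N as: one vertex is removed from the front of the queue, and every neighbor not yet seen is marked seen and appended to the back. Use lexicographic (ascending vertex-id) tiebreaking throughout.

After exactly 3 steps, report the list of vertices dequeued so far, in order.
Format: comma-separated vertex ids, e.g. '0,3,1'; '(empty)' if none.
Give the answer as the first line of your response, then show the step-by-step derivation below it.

4,0,1

step 1: dequeue 4; queue=[0,1]; order=4
step 2: dequeue 0; queue=[1,2,3]; order=4,0
step 3: dequeue 1; queue=[2,3]; order=4,0,1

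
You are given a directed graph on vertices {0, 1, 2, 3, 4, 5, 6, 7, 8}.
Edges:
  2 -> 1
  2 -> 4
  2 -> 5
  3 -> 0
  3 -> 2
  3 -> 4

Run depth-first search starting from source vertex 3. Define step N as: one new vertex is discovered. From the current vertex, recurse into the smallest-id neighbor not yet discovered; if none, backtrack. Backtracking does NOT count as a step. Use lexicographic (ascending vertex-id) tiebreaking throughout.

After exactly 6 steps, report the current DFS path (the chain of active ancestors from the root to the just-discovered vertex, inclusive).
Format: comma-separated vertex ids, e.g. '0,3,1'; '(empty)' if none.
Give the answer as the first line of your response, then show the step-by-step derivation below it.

3,2,5

step 1: discover 3; path=3; order=3
step 2: discover 0; path=3>0; order=3,0
step 3: discover 2; path=3>2; order=3,0,2
step 4: discover 1; path=3>2>1; order=3,0,2,1
step 5: discover 4; path=3>2>4; order=3,0,2,1,4
step 6: discover 5; path=3>2>5; order=3,0,2,1,4,5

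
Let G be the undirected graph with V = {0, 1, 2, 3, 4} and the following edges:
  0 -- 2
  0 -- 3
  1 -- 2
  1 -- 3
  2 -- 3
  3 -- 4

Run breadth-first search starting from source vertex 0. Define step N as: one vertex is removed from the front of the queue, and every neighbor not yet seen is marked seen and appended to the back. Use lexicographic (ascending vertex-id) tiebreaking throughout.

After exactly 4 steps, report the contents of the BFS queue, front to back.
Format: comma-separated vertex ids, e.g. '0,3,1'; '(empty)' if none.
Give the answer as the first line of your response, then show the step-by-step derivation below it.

4

step 1: dequeue 0; queue=[2,3]; order=0
step 2: dequeue 2; queue=[3,1]; order=0,2
step 3: dequeue 3; queue=[1,4]; order=0,2,3
step 4: dequeue 1; queue=[4]; order=0,2,3,1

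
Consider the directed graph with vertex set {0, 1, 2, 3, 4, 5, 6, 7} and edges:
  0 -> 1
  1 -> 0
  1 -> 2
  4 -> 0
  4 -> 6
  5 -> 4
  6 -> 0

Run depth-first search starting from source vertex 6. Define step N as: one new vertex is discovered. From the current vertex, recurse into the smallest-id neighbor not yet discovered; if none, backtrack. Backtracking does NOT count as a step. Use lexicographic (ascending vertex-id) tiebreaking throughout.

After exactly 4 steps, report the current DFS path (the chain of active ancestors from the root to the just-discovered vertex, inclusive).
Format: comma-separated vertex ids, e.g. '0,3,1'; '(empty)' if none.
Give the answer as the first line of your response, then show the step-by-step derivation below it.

6,0,1,2

step 1: discover 6; path=6; order=6
step 2: discover 0; path=6>0; order=6,0
step 3: discover 1; path=6>0>1; order=6,0,1
step 4: discover 2; path=6>0>1>2; order=6,0,1,2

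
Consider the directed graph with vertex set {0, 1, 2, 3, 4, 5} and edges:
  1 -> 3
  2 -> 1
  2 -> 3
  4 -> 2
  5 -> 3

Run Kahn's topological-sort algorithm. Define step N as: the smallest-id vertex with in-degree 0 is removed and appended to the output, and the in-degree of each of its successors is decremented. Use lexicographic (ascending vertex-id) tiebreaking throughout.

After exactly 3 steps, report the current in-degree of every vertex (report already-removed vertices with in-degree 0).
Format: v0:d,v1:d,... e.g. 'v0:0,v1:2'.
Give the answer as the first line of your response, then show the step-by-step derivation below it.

v0:0,v1:0,v2:0,v3:2,v4:0,v5:0

step 1: output 0; order=[0]; indeg=(0,1,1,3,0,0)
step 2: output 4; order=[0,4]; indeg=(0,1,0,3,0,0)
step 3: output 2; order=[0,4,2]; indeg=(0,0,0,2,0,0)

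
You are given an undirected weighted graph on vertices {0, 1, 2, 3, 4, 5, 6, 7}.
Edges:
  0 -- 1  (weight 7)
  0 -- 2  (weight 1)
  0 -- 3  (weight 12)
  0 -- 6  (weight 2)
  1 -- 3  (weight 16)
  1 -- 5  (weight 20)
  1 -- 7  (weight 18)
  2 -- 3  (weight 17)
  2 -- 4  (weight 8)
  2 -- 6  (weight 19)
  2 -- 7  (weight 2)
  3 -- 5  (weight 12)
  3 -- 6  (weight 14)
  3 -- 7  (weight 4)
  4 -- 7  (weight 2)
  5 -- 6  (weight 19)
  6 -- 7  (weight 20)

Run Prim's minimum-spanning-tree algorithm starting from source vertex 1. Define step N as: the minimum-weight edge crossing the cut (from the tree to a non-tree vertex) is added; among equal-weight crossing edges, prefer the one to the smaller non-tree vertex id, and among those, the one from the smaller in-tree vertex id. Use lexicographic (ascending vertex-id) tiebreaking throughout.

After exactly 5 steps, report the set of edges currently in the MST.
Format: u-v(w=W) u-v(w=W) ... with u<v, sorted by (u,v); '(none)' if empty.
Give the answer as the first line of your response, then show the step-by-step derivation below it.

0-1(w=7) 0-2(w=1) 0-6(w=2) 2-7(w=2) 4-7(w=2)

step 1: add edge 0-1 (w=7); MST = {0-1(w=7)}
step 2: add edge 0-2 (w=1); MST = {0-1(w=7) 0-2(w=1)}
step 3: add edge 0-6 (w=2); MST = {0-1(w=7) 0-2(w=1) 0-6(w=2)}
step 4: add edge 2-7 (w=2); MST = {0-1(w=7) 0-2(w=1) 0-6(w=2) 2-7(w=2)}
step 5: add edge 4-7 (w=2); MST = {0-1(w=7) 0-2(w=1) 0-6(w=2) 2-7(w=2) 4-7(w=2)}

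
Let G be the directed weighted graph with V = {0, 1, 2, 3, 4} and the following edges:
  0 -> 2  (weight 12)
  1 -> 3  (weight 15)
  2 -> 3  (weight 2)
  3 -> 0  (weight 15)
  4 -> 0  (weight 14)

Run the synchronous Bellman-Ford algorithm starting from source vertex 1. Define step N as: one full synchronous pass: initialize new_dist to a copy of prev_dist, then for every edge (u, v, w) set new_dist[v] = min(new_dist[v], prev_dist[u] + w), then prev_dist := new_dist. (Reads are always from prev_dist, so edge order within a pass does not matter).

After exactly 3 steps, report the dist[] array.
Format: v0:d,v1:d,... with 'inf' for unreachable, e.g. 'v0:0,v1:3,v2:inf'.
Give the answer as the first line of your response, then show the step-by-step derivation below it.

v0:30,v1:0,v2:42,v3:15,v4:inf

step 1: dist = v0:inf,v1:0,v2:inf,v3:15,v4:inf
step 2: dist = v0:30,v1:0,v2:inf,v3:15,v4:inf
step 3: dist = v0:30,v1:0,v2:42,v3:15,v4:inf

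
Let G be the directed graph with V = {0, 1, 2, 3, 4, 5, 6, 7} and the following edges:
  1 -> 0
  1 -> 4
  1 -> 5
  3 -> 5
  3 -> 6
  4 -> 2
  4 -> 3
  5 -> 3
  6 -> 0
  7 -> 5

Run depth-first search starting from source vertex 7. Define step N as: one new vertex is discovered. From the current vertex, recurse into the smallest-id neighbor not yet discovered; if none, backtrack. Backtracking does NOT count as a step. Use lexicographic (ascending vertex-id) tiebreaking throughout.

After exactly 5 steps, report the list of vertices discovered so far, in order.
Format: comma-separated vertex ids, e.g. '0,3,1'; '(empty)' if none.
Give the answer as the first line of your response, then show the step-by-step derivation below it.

7,5,3,6,0

step 1: discover 7; path=7; order=7
step 2: discover 5; path=7>5; order=7,5
step 3: discover 3; path=7>5>3; order=7,5,3
step 4: discover 6; path=7>5>3>6; order=7,5,3,6
step 5: discover 0; path=7>5>3>6>0; order=7,5,3,6,0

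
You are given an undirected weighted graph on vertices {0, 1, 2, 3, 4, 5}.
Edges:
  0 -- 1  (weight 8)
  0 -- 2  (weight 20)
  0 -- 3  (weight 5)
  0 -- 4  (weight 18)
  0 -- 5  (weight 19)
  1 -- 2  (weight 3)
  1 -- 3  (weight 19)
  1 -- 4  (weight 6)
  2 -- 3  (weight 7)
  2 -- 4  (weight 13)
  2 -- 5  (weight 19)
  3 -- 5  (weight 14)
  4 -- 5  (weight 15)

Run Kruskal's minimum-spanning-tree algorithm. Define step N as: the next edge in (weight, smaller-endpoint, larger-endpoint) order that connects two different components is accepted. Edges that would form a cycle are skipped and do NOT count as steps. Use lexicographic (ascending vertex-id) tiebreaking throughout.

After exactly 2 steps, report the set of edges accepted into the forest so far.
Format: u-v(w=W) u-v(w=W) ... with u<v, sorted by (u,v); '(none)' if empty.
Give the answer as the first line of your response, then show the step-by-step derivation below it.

0-3(w=5) 1-2(w=3)

step 1: add edge 1-2 (w=3); MST = {1-2(w=3)}
step 2: add edge 0-3 (w=5); MST = {0-3(w=5) 1-2(w=3)}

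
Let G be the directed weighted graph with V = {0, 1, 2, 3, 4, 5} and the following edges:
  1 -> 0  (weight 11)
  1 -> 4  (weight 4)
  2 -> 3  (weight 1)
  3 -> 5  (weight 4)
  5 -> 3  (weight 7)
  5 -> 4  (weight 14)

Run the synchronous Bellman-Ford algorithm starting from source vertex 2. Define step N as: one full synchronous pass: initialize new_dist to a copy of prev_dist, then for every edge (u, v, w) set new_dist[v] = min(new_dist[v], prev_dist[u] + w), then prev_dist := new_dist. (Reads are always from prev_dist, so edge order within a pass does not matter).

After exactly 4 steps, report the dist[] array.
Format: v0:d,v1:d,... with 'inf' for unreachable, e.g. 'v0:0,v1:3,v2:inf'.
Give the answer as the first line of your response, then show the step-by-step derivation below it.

v0:inf,v1:inf,v2:0,v3:1,v4:19,v5:5

step 1: dist = v0:inf,v1:inf,v2:0,v3:1,v4:inf,v5:inf
step 2: dist = v0:inf,v1:inf,v2:0,v3:1,v4:inf,v5:5
step 3: dist = v0:inf,v1:inf,v2:0,v3:1,v4:19,v5:5
step 4: dist = v0:inf,v1:inf,v2:0,v3:1,v4:19,v5:5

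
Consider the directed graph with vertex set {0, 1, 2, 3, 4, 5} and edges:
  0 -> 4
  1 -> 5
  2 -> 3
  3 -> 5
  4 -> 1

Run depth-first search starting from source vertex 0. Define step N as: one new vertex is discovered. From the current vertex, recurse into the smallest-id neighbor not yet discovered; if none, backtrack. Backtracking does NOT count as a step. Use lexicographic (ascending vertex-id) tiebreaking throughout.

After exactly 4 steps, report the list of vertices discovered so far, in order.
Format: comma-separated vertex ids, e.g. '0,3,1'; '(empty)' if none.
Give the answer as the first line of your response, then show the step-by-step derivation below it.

0,4,1,5

step 1: discover 0; path=0; order=0
step 2: discover 4; path=0>4; order=0,4
step 3: discover 1; path=0>4>1; order=0,4,1
step 4: discover 5; path=0>4>1>5; order=0,4,1,5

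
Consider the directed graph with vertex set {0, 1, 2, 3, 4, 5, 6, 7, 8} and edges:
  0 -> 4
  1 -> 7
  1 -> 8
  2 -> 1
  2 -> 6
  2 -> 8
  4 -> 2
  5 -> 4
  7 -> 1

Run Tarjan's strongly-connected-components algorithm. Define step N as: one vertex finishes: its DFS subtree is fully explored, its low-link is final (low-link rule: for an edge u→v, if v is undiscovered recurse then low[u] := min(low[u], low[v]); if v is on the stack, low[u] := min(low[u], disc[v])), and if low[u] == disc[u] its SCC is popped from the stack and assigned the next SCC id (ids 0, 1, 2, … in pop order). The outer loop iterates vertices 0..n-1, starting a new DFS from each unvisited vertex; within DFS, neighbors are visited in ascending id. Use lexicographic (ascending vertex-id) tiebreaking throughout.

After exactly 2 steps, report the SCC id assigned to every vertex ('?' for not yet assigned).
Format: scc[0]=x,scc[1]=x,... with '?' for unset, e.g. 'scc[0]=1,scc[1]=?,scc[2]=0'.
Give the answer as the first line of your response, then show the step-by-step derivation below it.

scc[0]=?,scc[1]=?,scc[2]=?,scc[3]=?,scc[4]=?,scc[5]=?,scc[6]=?,scc[7]=?,scc[8]=0

step 1: low=(low[0]=0,low[1]=3,low[2]=2,low[3]=?,low[4]=1,low[5]=?,low[6]=?,low[7]=3,low[8]=?); scc=(scc[0]=?,scc[1]=?,scc[2]=?,scc[3]=?,scc[4]=?,scc[5]=?,scc[6]=?,scc[7]=?,scc[8]=?)
step 2: low=(low[0]=0,low[1]=3,low[2]=2,low[3]=?,low[4]=1,low[5]=?,low[6]=?,low[7]=3,low[8]=5); scc=(scc[0]=?,scc[1]=?,scc[2]=?,scc[3]=?,scc[4]=?,scc[5]=?,scc[6]=?,scc[7]=?,scc[8]=0)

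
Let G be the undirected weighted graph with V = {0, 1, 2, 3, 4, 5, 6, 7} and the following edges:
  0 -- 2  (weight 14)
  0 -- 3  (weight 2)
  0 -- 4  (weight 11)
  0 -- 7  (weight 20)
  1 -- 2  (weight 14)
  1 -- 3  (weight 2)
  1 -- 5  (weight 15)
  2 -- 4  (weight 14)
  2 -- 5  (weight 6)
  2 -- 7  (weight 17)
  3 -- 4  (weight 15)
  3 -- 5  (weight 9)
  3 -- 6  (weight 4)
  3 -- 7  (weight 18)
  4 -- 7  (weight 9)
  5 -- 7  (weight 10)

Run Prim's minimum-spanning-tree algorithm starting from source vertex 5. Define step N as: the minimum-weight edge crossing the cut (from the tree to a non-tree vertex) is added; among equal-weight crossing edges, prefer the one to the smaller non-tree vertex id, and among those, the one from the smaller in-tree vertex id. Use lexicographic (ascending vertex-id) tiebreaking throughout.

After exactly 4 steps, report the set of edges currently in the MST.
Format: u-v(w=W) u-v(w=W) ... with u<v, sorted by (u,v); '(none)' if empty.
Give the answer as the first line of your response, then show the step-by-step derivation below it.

0-3(w=2) 1-3(w=2) 2-5(w=6) 3-5(w=9)

step 1: add edge 2-5 (w=6); MST = {2-5(w=6)}
step 2: add edge 3-5 (w=9); MST = {2-5(w=6) 3-5(w=9)}
step 3: add edge 0-3 (w=2); MST = {0-3(w=2) 2-5(w=6) 3-5(w=9)}
step 4: add edge 1-3 (w=2); MST = {0-3(w=2) 1-3(w=2) 2-5(w=6) 3-5(w=9)}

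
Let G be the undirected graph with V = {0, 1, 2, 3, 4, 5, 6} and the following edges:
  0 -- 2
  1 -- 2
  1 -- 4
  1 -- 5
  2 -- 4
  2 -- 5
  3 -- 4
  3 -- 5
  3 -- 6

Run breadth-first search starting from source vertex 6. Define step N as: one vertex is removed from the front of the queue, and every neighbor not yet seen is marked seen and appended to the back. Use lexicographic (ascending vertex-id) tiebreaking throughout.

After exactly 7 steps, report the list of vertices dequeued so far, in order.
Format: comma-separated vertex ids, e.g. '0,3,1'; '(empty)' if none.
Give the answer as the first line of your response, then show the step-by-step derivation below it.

6,3,4,5,1,2,0

step 1: dequeue 6; queue=[3]; order=6
step 2: dequeue 3; queue=[4,5]; order=6,3
step 3: dequeue 4; queue=[5,1,2]; order=6,3,4
step 4: dequeue 5; queue=[1,2]; order=6,3,4,5
step 5: dequeue 1; queue=[2]; order=6,3,4,5,1
step 6: dequeue 2; queue=[0]; order=6,3,4,5,1,2
step 7: dequeue 0; queue=[(empty)]; order=6,3,4,5,1,2,0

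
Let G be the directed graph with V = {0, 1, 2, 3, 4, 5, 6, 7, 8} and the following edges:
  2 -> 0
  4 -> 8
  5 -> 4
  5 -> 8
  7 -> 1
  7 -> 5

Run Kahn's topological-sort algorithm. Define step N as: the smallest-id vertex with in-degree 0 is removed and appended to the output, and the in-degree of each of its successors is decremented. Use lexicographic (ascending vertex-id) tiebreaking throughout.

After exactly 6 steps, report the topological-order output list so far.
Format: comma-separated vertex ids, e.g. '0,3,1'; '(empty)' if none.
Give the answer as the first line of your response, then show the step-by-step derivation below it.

2,0,3,6,7,1

step 1: output 2; order=[2]; indeg=(0,1,0,0,1,1,0,0,2)
step 2: output 0; order=[2,0]; indeg=(0,1,0,0,1,1,0,0,2)
step 3: output 3; order=[2,0,3]; indeg=(0,1,0,0,1,1,0,0,2)
step 4: output 6; order=[2,0,3,6]; indeg=(0,1,0,0,1,1,0,0,2)
step 5: output 7; order=[2,0,3,6,7]; indeg=(0,0,0,0,1,0,0,0,2)
step 6: output 1; order=[2,0,3,6,7,1]; indeg=(0,0,0,0,1,0,0,0,2)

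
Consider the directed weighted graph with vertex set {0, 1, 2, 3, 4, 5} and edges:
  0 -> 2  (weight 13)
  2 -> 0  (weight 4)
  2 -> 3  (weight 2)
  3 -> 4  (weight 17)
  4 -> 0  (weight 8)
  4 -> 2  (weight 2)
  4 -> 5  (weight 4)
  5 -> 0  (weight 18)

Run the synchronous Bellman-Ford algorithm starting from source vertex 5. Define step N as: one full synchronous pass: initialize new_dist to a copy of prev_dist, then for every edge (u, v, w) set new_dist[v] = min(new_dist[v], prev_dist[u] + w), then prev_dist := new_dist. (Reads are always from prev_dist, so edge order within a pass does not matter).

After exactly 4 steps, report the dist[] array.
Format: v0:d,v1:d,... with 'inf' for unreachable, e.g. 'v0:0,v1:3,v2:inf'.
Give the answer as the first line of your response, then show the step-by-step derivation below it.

v0:18,v1:inf,v2:31,v3:33,v4:50,v5:0

step 1: dist = v0:18,v1:inf,v2:inf,v3:inf,v4:inf,v5:0
step 2: dist = v0:18,v1:inf,v2:31,v3:inf,v4:inf,v5:0
step 3: dist = v0:18,v1:inf,v2:31,v3:33,v4:inf,v5:0
step 4: dist = v0:18,v1:inf,v2:31,v3:33,v4:50,v5:0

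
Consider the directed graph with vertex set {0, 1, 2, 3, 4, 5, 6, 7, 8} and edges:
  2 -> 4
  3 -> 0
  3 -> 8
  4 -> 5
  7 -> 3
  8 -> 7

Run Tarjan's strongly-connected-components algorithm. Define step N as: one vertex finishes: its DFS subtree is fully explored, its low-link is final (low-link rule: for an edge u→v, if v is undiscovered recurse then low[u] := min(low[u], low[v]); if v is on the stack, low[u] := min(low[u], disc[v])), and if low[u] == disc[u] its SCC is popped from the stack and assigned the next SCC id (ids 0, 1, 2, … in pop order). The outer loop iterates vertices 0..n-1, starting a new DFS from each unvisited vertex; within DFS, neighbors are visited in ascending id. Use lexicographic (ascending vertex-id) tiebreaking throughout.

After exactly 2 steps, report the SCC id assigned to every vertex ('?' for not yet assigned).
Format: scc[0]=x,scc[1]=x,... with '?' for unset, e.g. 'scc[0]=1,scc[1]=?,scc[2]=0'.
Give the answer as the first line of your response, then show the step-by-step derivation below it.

scc[0]=0,scc[1]=1,scc[2]=?,scc[3]=?,scc[4]=?,scc[5]=?,scc[6]=?,scc[7]=?,scc[8]=?

step 1: low=(low[0]=0,low[1]=?,low[2]=?,low[3]=?,low[4]=?,low[5]=?,low[6]=?,low[7]=?,low[8]=?); scc=(scc[0]=0,scc[1]=?,scc[2]=?,scc[3]=?,scc[4]=?,scc[5]=?,scc[6]=?,scc[7]=?,scc[8]=?)
step 2: low=(low[0]=0,low[1]=1,low[2]=?,low[3]=?,low[4]=?,low[5]=?,low[6]=?,low[7]=?,low[8]=?); scc=(scc[0]=0,scc[1]=1,scc[2]=?,scc[3]=?,scc[4]=?,scc[5]=?,scc[6]=?,scc[7]=?,scc[8]=?)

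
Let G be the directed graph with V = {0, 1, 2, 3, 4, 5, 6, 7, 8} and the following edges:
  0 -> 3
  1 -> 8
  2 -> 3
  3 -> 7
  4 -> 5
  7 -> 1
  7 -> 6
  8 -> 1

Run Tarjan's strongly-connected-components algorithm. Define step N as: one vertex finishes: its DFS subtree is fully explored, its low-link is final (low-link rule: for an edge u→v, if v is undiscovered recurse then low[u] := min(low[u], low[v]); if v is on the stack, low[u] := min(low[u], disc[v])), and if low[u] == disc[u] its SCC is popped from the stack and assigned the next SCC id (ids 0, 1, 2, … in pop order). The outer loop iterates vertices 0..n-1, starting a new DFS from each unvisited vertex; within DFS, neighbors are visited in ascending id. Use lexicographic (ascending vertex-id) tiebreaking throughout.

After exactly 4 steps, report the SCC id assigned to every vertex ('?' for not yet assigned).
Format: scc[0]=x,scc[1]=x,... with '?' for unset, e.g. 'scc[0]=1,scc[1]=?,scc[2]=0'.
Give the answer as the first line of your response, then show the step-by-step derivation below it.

scc[0]=?,scc[1]=0,scc[2]=?,scc[3]=?,scc[4]=?,scc[5]=?,scc[6]=1,scc[7]=2,scc[8]=0

step 1: low=(low[0]=0,low[1]=3,low[2]=?,low[3]=1,low[4]=?,low[5]=?,low[6]=?,low[7]=2,low[8]=3); scc=(scc[0]=?,scc[1]=?,scc[2]=?,scc[3]=?,scc[4]=?,scc[5]=?,scc[6]=?,scc[7]=?,scc[8]=?)
step 2: low=(low[0]=0,low[1]=3,low[2]=?,low[3]=1,low[4]=?,low[5]=?,low[6]=?,low[7]=2,low[8]=3); scc=(scc[0]=?,scc[1]=0,scc[2]=?,scc[3]=?,scc[4]=?,scc[5]=?,scc[6]=?,scc[7]=?,scc[8]=0)
step 3: low=(low[0]=0,low[1]=3,low[2]=?,low[3]=1,low[4]=?,low[5]=?,low[6]=5,low[7]=2,low[8]=3); scc=(scc[0]=?,scc[1]=0,scc[2]=?,scc[3]=?,scc[4]=?,scc[5]=?,scc[6]=1,scc[7]=?,scc[8]=0)
step 4: low=(low[0]=0,low[1]=3,low[2]=?,low[3]=1,low[4]=?,low[5]=?,low[6]=5,low[7]=2,low[8]=3); scc=(scc[0]=?,scc[1]=0,scc[2]=?,scc[3]=?,scc[4]=?,scc[5]=?,scc[6]=1,scc[7]=2,scc[8]=0)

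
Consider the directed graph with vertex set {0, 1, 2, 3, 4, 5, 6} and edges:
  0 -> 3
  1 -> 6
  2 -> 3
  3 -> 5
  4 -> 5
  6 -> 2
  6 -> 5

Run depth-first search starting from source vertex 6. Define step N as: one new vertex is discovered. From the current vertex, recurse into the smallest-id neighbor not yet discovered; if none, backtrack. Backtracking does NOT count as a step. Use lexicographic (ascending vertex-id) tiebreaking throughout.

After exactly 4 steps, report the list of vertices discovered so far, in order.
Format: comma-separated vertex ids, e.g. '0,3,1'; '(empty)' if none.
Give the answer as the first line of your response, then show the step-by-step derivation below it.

6,2,3,5

step 1: discover 6; path=6; order=6
step 2: discover 2; path=6>2; order=6,2
step 3: discover 3; path=6>2>3; order=6,2,3
step 4: discover 5; path=6>2>3>5; order=6,2,3,5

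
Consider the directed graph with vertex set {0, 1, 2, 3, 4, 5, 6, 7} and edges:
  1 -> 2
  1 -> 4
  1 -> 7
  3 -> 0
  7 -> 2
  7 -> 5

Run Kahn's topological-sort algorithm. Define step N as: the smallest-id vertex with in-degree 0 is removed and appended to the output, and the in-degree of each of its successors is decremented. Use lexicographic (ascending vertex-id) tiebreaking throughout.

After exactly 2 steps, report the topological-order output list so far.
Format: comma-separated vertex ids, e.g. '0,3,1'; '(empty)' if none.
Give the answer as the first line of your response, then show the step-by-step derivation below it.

1,3

step 1: output 1; order=[1]; indeg=(1,0,1,0,0,1,0,0)
step 2: output 3; order=[1,3]; indeg=(0,0,1,0,0,1,0,0)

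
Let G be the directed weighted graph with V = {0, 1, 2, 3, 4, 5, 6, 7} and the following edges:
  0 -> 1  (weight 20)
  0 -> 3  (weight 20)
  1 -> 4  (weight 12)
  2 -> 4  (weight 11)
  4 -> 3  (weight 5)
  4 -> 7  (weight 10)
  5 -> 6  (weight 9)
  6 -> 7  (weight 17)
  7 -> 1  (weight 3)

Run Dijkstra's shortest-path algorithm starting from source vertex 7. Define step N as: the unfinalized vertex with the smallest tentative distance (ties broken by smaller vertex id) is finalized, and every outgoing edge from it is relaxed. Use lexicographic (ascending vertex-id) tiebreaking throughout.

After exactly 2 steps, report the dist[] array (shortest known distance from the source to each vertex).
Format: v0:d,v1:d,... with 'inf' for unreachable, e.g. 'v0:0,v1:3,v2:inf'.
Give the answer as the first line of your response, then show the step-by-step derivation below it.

v0:inf,v1:3,v2:inf,v3:inf,v4:15,v5:inf,v6:inf,v7:0

step 1: dist = v0:inf,v1:3,v2:inf,v3:inf,v4:inf,v5:inf,v6:inf,v7:0
step 2: dist = v0:inf,v1:3,v2:inf,v3:inf,v4:15,v5:inf,v6:inf,v7:0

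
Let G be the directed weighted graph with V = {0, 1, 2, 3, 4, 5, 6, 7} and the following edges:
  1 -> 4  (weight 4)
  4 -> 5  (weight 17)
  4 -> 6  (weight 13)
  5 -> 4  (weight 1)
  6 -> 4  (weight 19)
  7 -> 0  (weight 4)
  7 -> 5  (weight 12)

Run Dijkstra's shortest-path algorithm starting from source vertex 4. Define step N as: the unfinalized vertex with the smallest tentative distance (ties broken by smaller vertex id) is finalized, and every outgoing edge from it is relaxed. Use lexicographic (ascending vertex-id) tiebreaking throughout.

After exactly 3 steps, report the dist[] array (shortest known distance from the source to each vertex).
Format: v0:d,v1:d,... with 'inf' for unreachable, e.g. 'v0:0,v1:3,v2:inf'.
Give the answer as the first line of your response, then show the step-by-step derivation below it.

v0:inf,v1:inf,v2:inf,v3:inf,v4:0,v5:17,v6:13,v7:inf

step 1: dist = v0:inf,v1:inf,v2:inf,v3:inf,v4:0,v5:17,v6:13,v7:inf
step 2: dist = v0:inf,v1:inf,v2:inf,v3:inf,v4:0,v5:17,v6:13,v7:inf
step 3: dist = v0:inf,v1:inf,v2:inf,v3:inf,v4:0,v5:17,v6:13,v7:inf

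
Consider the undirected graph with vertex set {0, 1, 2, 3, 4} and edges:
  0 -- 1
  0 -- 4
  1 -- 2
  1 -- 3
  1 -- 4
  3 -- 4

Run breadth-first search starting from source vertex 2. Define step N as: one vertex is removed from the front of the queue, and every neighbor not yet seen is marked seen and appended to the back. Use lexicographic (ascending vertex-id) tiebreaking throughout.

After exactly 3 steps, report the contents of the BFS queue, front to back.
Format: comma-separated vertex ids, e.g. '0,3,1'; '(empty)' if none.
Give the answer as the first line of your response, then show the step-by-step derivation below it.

3,4

step 1: dequeue 2; queue=[1]; order=2
step 2: dequeue 1; queue=[0,3,4]; order=2,1
step 3: dequeue 0; queue=[3,4]; order=2,1,0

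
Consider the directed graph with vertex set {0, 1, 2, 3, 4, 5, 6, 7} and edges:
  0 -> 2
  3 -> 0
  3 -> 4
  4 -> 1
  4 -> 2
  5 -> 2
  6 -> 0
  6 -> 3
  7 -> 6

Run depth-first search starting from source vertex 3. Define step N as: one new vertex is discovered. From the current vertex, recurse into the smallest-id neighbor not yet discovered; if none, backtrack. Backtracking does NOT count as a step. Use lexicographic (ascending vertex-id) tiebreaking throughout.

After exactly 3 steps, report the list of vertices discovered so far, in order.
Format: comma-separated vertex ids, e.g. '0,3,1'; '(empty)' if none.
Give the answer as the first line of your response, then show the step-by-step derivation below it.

3,0,2

step 1: discover 3; path=3; order=3
step 2: discover 0; path=3>0; order=3,0
step 3: discover 2; path=3>0>2; order=3,0,2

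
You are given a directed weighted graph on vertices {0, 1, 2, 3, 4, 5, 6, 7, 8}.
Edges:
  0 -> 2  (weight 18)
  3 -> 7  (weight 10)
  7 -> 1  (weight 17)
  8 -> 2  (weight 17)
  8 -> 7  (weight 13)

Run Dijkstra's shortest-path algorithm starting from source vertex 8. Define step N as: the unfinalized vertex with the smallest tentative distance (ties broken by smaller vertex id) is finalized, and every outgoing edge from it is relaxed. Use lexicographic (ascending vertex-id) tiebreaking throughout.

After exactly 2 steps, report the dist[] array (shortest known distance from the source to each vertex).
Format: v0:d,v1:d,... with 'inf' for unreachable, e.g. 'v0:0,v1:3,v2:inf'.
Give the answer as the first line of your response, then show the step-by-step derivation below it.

v0:inf,v1:30,v2:17,v3:inf,v4:inf,v5:inf,v6:inf,v7:13,v8:0

step 1: dist = v0:inf,v1:inf,v2:17,v3:inf,v4:inf,v5:inf,v6:inf,v7:13,v8:0
step 2: dist = v0:inf,v1:30,v2:17,v3:inf,v4:inf,v5:inf,v6:inf,v7:13,v8:0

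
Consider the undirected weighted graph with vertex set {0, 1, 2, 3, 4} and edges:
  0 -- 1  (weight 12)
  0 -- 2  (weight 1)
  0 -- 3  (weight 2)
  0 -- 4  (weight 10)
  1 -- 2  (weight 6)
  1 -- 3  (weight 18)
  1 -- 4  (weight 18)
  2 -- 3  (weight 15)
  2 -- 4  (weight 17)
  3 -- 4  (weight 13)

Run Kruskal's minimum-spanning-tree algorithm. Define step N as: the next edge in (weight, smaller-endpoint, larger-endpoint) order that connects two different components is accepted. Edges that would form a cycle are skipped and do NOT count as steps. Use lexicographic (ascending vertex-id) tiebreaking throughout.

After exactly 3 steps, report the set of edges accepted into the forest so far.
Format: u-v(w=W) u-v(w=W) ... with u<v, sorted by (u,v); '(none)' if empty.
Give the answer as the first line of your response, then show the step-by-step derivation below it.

0-2(w=1) 0-3(w=2) 1-2(w=6)

step 1: add edge 0-2 (w=1); MST = {0-2(w=1)}
step 2: add edge 0-3 (w=2); MST = {0-2(w=1) 0-3(w=2)}
step 3: add edge 1-2 (w=6); MST = {0-2(w=1) 0-3(w=2) 1-2(w=6)}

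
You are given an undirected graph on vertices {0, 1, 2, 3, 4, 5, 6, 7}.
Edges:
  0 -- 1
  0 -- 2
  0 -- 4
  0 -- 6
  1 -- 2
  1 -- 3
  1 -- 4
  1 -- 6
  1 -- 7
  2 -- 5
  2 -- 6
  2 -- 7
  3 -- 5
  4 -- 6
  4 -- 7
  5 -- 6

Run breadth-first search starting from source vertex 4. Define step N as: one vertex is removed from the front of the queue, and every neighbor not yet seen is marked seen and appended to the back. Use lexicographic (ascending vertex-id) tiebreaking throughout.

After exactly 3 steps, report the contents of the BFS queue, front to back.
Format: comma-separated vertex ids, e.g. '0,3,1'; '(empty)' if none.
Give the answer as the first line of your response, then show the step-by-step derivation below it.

6,7,2,3

step 1: dequeue 4; queue=[0,1,6,7]; order=4
step 2: dequeue 0; queue=[1,6,7,2]; order=4,0
step 3: dequeue 1; queue=[6,7,2,3]; order=4,0,1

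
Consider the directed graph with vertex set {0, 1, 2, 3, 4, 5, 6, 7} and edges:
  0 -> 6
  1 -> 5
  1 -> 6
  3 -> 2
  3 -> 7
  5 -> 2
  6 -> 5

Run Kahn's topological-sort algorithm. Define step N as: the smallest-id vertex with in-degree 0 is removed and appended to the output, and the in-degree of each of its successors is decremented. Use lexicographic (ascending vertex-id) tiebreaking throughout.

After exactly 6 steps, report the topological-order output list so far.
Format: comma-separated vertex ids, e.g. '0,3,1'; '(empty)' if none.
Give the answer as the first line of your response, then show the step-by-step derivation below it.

0,1,3,4,6,5

step 1: output 0; order=[0]; indeg=(0,0,2,0,0,2,1,1)
step 2: output 1; order=[0,1]; indeg=(0,0,2,0,0,1,0,1)
step 3: output 3; order=[0,1,3]; indeg=(0,0,1,0,0,1,0,0)
step 4: output 4; order=[0,1,3,4]; indeg=(0,0,1,0,0,1,0,0)
step 5: output 6; order=[0,1,3,4,6]; indeg=(0,0,1,0,0,0,0,0)
step 6: output 5; order=[0,1,3,4,6,5]; indeg=(0,0,0,0,0,0,0,0)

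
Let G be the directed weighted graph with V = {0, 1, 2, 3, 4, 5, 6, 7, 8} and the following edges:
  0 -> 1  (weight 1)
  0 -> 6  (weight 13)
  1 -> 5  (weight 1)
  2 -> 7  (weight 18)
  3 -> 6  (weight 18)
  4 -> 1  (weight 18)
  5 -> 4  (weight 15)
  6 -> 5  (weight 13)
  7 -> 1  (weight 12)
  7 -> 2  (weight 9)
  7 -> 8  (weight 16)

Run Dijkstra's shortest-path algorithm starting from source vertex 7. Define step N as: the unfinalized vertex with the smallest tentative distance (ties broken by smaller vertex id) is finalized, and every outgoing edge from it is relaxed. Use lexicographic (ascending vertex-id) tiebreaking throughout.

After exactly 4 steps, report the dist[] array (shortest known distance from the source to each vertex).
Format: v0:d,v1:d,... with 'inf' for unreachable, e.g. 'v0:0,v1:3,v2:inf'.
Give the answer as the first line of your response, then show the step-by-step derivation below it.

v0:inf,v1:12,v2:9,v3:inf,v4:28,v5:13,v6:inf,v7:0,v8:16

step 1: dist = v0:inf,v1:12,v2:9,v3:inf,v4:inf,v5:inf,v6:inf,v7:0,v8:16
step 2: dist = v0:inf,v1:12,v2:9,v3:inf,v4:inf,v5:inf,v6:inf,v7:0,v8:16
step 3: dist = v0:inf,v1:12,v2:9,v3:inf,v4:inf,v5:13,v6:inf,v7:0,v8:16
step 4: dist = v0:inf,v1:12,v2:9,v3:inf,v4:28,v5:13,v6:inf,v7:0,v8:16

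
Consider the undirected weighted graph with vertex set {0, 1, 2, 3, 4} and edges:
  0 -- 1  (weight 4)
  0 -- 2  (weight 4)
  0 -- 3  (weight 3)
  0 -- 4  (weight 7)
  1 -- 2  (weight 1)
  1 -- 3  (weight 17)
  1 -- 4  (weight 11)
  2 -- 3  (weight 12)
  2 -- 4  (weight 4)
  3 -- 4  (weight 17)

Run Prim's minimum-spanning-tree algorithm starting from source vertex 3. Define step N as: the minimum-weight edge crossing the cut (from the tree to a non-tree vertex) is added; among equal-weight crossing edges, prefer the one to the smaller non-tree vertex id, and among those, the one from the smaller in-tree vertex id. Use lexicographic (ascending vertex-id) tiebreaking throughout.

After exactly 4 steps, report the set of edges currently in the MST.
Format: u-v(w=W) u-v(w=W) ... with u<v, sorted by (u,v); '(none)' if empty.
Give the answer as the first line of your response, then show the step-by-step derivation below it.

0-1(w=4) 0-3(w=3) 1-2(w=1) 2-4(w=4)

step 1: add edge 0-3 (w=3); MST = {0-3(w=3)}
step 2: add edge 0-1 (w=4); MST = {0-1(w=4) 0-3(w=3)}
step 3: add edge 1-2 (w=1); MST = {0-1(w=4) 0-3(w=3) 1-2(w=1)}
step 4: add edge 2-4 (w=4); MST = {0-1(w=4) 0-3(w=3) 1-2(w=1) 2-4(w=4)}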